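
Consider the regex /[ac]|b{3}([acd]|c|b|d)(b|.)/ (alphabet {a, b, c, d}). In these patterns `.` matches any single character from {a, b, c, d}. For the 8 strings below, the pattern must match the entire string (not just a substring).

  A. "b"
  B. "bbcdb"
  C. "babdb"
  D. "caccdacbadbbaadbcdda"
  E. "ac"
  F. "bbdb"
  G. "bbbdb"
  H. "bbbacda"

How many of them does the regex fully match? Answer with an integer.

A → no match
B → no match
C → no match
D → no match
E → no match
F → no match
G → match
H → no match
Total matched: 1

1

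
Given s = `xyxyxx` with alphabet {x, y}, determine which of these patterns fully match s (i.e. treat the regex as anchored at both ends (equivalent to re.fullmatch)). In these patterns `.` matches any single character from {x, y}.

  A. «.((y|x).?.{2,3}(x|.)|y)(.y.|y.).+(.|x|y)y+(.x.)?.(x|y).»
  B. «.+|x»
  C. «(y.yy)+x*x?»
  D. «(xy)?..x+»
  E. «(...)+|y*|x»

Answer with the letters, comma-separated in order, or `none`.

B, D, E

A → no match
B → match
C → no match — must start with `y`
D → match
E → match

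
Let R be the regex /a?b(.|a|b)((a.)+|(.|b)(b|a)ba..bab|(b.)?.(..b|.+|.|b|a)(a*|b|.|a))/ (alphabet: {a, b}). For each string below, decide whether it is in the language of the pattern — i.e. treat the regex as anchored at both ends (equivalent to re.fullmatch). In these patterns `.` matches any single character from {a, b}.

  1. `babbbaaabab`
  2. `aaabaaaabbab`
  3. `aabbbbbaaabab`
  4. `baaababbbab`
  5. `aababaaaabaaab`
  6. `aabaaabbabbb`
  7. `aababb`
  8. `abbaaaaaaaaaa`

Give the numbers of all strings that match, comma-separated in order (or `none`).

1 → match
2 → no match
3 → no match
4 → match
5 → no match
6 → no match
7 → no match
8 → match

1, 4, 8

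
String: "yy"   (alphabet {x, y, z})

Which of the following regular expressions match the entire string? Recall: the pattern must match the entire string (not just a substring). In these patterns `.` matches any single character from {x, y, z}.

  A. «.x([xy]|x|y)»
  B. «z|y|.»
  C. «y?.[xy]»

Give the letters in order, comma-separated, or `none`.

C

A → no match
B → no match
C → match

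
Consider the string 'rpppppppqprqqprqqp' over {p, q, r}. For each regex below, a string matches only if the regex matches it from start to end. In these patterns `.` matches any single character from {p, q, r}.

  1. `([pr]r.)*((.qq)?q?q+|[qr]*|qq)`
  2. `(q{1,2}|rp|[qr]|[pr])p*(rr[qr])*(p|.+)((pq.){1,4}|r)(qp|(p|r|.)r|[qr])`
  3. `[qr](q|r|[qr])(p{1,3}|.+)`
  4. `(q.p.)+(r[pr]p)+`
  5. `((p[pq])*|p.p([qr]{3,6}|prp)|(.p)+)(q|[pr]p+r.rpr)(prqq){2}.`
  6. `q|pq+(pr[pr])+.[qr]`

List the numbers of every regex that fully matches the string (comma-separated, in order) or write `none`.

1 → no match
2 → no match
3 → no match
4 → no match — must start with 'q'
5 → match
6 → no match

5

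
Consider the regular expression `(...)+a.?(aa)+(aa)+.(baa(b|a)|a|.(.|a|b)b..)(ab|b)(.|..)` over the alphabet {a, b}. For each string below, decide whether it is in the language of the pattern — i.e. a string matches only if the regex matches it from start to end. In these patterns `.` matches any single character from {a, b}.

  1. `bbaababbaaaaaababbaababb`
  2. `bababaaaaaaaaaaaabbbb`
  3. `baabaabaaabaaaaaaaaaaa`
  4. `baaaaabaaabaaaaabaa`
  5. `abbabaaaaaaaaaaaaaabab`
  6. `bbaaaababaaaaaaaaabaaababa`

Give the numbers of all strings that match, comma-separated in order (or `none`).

1 → no match
2 → no match
3 → no match
4 → no match
5 → match
6 → no match

5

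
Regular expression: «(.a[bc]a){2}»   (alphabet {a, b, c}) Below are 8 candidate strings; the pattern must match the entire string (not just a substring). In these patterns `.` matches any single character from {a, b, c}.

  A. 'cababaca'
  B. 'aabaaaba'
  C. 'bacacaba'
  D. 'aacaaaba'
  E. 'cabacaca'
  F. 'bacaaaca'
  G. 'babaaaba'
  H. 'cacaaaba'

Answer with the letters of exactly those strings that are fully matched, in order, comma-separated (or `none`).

A. 'cababaca' → match
B. 'aabaaaba' → match
C. 'bacacaba' → match
D. 'aacaaaba' → match
E. 'cabacaca' → match
F. 'bacaaaca' → match
G. 'babaaaba' → match
H. 'cacaaaba' → match

A, B, C, D, E, F, G, H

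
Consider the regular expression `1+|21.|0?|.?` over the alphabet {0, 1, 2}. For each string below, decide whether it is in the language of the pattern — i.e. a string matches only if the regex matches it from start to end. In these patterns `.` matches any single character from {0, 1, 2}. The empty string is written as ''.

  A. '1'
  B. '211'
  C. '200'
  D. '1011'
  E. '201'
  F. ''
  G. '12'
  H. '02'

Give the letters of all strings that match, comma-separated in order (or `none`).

A → match
B → match
C → no match
D → no match
E → no match
F → match
G → no match
H → no match

A, B, F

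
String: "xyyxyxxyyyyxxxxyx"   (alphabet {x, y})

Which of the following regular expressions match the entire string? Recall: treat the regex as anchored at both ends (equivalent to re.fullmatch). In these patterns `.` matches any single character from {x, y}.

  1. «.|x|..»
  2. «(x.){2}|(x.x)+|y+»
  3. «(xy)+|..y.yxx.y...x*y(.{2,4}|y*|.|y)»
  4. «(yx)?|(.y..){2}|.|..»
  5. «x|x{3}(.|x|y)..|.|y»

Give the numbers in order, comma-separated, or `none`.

3

1 → no match
2 → no match
3 → match
4 → no match
5 → no match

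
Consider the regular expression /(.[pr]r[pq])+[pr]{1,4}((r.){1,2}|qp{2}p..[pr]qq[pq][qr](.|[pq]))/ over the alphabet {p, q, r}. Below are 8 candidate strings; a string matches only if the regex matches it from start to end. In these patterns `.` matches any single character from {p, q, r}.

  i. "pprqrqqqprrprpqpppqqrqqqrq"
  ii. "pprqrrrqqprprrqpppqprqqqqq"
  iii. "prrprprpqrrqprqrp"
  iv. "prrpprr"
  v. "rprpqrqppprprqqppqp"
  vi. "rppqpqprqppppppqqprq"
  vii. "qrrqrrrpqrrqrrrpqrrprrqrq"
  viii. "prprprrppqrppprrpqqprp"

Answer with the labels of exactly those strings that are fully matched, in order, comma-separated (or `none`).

i → no match
ii → match
iii → match
iv → match
v → no match
vi → no match
vii → match
viii → no match

ii, iii, iv, vii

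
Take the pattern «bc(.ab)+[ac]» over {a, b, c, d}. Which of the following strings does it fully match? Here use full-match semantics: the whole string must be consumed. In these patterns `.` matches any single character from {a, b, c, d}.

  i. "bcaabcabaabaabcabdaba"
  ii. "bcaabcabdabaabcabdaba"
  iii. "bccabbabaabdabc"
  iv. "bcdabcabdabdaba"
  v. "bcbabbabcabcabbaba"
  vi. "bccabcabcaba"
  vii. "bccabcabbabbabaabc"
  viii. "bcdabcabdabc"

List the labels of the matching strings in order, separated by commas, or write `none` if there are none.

i → match
ii → match
iii → match
iv → match
v → match
vi → match
vii → match
viii → match

i, ii, iii, iv, v, vi, vii, viii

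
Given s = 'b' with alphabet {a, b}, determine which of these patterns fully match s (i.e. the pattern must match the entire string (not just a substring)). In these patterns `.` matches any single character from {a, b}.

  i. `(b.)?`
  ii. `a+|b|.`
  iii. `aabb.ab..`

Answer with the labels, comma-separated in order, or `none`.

i → no match
ii → match
iii → no match — must start with 'aabb'

ii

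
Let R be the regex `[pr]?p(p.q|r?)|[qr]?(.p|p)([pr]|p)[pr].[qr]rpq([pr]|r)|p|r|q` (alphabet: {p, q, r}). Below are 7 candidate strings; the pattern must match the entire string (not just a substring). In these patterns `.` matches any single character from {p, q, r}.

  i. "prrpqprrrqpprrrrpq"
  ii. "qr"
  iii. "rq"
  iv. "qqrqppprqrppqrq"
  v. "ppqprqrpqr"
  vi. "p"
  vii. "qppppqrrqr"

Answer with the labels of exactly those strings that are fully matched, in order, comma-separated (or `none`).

i → no match
ii. "qr" → no match
iii. "rq" → no match
iv → no match
v. "ppqprqrpqr" → no match
vi. "p" → match
vii. "qppppqrrqr" → no match

vi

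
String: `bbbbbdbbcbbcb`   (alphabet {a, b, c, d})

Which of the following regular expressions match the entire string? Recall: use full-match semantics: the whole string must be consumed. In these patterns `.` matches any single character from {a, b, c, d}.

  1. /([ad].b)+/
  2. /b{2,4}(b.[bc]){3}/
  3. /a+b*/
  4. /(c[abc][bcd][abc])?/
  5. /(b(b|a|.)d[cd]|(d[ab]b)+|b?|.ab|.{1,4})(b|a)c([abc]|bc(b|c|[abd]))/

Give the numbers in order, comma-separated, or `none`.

2

1 → no match
2 → match
3 → no match — must start with `a`
4 → no match
5 → no match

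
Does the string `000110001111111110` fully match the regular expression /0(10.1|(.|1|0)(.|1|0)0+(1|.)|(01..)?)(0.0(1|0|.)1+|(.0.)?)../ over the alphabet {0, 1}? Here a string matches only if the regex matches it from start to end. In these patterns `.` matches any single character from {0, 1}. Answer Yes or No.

No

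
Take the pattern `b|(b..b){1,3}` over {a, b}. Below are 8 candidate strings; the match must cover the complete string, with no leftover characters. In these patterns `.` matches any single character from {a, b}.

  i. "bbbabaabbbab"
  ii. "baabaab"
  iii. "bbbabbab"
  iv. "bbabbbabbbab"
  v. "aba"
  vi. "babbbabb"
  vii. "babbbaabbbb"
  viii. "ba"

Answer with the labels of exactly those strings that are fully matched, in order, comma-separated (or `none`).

iv, vi

i. "bbbabaabbbab" → no match
ii. "baabaab" → no match
iii. "bbbabbab" → no match
iv. "bbabbbabbbab" → match
v. "aba" → no match — must start with "b"
vi. "babbbabb" → match
vii. "babbbaabbbb" → no match
viii. "ba" → no match — must end with "b"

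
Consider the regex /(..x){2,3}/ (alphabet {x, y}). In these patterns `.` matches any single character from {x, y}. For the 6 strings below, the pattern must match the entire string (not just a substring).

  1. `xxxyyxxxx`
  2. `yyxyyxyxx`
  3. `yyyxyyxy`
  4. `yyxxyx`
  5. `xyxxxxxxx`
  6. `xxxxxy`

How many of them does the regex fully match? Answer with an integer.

1 → match
2 → match
3 → no match — must end with `x`
4 → match
5 → match
6 → no match — must end with `x`
Total matched: 4

4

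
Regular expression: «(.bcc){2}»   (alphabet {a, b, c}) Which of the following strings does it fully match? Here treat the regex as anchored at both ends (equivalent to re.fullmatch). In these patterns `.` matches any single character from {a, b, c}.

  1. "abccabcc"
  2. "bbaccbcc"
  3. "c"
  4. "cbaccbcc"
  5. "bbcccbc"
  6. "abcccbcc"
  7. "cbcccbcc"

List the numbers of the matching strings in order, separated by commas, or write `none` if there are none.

1, 6, 7

1 → match
2 → no match
3 → no match — must end with "bcc"
4 → no match
5 → no match — must end with "bcc"
6 → match
7 → match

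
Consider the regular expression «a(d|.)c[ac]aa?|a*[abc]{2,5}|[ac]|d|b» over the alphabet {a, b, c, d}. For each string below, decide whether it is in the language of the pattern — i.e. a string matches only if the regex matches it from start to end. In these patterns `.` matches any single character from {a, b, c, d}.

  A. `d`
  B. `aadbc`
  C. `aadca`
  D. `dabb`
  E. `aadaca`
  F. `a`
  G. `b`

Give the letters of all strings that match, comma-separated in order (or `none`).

A, F, G

A → match
B → no match
C → no match
D → no match
E → no match
F → match
G → match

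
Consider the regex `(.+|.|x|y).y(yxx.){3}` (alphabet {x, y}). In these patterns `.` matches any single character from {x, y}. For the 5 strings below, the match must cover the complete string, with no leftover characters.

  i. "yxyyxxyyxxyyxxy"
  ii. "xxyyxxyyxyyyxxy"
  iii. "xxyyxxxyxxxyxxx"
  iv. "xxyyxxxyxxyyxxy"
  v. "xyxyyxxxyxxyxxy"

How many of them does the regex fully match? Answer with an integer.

i → match
ii → no match
iii → match
iv → match
v → no match
Total matched: 3

3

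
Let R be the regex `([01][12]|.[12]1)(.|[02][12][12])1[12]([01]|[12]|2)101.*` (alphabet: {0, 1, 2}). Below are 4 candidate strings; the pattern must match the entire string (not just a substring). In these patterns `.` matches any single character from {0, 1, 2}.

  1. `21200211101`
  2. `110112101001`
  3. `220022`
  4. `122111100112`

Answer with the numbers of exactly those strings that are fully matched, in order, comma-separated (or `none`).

2

1 → no match
2 → match
3 → no match
4 → no match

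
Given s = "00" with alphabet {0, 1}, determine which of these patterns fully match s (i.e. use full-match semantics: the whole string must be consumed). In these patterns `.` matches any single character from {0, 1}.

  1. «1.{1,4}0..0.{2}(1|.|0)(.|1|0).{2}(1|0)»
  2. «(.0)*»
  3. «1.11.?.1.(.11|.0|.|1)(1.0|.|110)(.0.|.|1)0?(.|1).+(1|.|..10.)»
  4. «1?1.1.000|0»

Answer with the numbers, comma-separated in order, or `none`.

1 → no match — must start with "1"
2 → match
3 → no match — must start with "1"
4 → no match

2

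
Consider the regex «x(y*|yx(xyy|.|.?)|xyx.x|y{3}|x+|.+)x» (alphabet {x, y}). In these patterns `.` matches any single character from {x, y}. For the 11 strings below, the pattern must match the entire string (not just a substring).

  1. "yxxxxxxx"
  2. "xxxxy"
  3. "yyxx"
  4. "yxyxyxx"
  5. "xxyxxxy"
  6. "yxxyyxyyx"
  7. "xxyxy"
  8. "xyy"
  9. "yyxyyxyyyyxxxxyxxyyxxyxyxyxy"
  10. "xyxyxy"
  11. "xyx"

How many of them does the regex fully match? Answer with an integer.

1 → no match — must start with "x"
2 → no match — must end with "x"
3 → no match — must start with "x"
4 → no match — must start with "x"
5 → no match — must end with "x"
6 → no match — must start with "x"
7 → no match — must end with "x"
8 → no match — must end with "x"
9 → no match — must start with "x"
10 → no match — must end with "x"
11 → match
Total matched: 1

1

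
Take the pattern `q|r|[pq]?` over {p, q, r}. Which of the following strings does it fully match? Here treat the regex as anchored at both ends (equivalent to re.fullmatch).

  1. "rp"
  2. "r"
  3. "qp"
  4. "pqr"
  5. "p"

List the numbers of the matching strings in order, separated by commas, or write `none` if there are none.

1 → no match
2 → match
3 → no match
4 → no match
5 → match

2, 5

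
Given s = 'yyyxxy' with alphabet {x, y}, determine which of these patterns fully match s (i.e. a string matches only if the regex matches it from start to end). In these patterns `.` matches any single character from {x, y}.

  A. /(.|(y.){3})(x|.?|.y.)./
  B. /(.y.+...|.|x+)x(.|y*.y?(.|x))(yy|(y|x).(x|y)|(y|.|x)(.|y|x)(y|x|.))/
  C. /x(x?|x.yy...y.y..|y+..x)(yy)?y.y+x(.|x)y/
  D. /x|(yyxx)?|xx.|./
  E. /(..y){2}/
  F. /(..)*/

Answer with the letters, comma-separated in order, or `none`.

A → no match
B → no match
C → no match — must start with 'x'
D → no match
E → match
F → match

E, F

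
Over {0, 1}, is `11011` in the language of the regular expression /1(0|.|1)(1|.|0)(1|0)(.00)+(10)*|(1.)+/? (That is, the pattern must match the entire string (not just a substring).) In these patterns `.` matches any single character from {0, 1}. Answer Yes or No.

No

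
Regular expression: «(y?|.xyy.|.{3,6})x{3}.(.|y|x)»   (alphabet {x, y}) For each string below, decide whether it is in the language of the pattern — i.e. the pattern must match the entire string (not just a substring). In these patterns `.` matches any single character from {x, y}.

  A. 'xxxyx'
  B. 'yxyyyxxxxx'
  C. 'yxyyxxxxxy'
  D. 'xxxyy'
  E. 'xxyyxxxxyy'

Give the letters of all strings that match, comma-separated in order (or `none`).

A → match
B → match
C → match
D → match
E → match

A, B, C, D, E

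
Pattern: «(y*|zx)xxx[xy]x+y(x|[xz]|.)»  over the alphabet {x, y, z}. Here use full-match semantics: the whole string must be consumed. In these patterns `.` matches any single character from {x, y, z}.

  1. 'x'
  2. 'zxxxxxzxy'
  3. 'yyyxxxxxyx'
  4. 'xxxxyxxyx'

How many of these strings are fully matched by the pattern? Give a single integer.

1

1 → no match
2 → no match
3 → match
4 → no match
Total matched: 1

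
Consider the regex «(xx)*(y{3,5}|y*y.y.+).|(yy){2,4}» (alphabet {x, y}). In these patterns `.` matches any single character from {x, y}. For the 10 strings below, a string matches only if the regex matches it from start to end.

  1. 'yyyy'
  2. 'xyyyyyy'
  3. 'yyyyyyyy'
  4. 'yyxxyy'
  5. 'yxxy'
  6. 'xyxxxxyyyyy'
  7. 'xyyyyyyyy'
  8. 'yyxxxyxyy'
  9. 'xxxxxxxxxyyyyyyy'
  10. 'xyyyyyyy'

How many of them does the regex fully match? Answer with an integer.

1 → match
2 → no match
3 → match
4 → no match
5 → no match
6 → no match
7 → no match
8 → no match
9 → no match
10 → no match
Total matched: 2

2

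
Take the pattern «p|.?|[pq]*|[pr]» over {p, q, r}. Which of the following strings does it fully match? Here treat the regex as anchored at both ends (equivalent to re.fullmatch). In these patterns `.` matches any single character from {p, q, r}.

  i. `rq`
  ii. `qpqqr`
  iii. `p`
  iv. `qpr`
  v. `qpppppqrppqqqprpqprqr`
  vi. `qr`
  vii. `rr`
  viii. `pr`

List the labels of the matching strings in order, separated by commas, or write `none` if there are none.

i → no match
ii → no match
iii → match
iv → no match
v → no match
vi → no match
vii → no match
viii → no match

iii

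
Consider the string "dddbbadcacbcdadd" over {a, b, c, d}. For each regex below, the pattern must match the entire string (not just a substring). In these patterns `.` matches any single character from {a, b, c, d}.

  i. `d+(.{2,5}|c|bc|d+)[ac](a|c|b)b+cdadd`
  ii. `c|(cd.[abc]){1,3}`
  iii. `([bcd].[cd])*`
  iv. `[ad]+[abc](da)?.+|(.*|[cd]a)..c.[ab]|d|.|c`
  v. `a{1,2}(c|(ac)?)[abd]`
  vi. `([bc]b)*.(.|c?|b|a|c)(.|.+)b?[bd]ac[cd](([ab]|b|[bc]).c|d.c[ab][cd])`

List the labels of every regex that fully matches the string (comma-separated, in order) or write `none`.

i, iv

i → match
ii → no match
iii → no match
iv → match
v → no match — must start with "a"
vi → no match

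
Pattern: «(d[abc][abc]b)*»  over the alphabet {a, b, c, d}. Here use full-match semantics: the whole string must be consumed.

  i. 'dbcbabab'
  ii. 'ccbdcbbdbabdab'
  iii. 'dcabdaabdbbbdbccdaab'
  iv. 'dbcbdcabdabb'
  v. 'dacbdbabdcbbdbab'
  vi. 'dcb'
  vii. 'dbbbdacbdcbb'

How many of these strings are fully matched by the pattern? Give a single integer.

i → no match
ii → no match
iii → no match
iv → match
v → match
vi → no match
vii → match
Total matched: 3

3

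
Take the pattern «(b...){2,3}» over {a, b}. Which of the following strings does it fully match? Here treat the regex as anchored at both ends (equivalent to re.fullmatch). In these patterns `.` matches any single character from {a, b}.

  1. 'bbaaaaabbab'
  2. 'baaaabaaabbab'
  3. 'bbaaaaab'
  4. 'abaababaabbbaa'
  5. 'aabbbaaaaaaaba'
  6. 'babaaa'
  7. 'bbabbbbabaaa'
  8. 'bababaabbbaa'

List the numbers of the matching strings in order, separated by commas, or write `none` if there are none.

1 → no match
2 → no match
3 → no match
4 → no match — must start with 'b'
5 → no match — must start with 'b'
6 → no match
7 → match
8 → match

7, 8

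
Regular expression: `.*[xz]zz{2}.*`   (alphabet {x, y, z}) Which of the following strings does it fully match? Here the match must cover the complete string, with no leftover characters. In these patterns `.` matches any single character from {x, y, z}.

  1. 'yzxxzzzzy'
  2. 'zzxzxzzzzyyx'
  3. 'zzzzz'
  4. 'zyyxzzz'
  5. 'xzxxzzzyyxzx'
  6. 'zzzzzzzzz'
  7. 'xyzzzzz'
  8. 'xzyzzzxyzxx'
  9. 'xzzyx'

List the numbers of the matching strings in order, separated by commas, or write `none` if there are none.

1 → match
2 → match
3 → match
4 → match
5 → match
6 → match
7 → match
8 → no match
9 → no match

1, 2, 3, 4, 5, 6, 7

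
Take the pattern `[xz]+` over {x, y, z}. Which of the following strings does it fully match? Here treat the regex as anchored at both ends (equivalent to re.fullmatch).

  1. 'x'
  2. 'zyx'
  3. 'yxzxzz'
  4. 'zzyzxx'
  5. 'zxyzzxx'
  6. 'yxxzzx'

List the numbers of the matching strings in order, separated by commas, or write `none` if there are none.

1

1 → match
2 → no match
3 → no match
4 → no match
5 → no match
6 → no match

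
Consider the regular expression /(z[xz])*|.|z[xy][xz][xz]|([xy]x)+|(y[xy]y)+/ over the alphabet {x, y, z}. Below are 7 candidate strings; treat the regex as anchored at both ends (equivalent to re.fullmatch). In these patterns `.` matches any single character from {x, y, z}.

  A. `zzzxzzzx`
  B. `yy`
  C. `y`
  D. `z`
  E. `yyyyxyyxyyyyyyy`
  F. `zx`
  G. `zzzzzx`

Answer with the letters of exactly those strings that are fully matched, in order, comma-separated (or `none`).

A → match
B → no match
C → match
D → match
E → match
F → match
G → match

A, C, D, E, F, G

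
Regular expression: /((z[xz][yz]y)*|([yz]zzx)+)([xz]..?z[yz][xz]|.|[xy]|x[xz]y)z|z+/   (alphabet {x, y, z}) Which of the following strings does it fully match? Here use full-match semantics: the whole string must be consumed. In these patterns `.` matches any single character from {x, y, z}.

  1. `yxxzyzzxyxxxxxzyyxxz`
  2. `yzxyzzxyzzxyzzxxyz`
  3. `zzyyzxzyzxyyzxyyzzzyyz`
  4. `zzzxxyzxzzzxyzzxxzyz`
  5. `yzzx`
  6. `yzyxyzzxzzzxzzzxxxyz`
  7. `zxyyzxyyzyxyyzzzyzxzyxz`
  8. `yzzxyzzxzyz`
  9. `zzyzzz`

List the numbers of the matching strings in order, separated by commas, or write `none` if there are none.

3

1 → no match
2 → no match
3 → match
4 → no match
5. `yzzx` → no match — must end with `z`
6 → no match
7 → no match
8. `yzzxyzzxzyz` → no match
9. `zzyzzz` → no match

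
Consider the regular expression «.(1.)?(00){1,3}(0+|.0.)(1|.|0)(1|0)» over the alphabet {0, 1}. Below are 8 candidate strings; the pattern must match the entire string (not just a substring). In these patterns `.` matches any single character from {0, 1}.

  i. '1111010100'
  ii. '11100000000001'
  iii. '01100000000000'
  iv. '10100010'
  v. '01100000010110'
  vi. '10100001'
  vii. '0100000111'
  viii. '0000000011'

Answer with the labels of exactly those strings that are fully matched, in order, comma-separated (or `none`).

i → no match
ii → match
iii → match
iv → no match
v → match
vi → no match
vii → match
viii → match

ii, iii, v, vii, viii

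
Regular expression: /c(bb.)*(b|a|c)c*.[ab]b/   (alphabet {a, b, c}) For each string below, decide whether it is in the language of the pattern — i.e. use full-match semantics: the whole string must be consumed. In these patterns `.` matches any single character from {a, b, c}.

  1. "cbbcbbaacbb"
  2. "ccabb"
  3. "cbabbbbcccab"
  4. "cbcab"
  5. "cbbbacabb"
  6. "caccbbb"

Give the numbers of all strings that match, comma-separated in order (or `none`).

1, 2, 4, 5, 6

1 → match
2 → match
3 → no match
4 → match
5 → match
6 → match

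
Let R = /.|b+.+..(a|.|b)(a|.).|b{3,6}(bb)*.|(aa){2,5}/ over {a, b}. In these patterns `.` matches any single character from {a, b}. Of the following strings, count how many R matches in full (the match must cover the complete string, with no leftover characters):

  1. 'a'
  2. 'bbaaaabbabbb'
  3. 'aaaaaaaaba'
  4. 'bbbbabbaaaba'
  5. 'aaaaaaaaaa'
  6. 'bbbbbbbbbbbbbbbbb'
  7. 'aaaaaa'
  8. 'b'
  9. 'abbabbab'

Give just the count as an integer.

7

1 → match
2 → match
3 → no match
4 → match
5 → match
6 → match
7 → match
8 → match
9 → no match
Total matched: 7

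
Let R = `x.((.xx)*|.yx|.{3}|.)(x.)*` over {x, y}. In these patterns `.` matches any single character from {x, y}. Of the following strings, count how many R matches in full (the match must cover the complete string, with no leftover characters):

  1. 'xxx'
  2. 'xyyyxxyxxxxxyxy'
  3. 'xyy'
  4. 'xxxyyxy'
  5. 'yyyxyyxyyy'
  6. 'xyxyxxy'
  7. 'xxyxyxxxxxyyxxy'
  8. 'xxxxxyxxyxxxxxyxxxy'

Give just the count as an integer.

6

1 → match
2 → match
3 → match
4 → match
5 → no match — must start with 'x'
6 → match
7 → no match
8 → match
Total matched: 6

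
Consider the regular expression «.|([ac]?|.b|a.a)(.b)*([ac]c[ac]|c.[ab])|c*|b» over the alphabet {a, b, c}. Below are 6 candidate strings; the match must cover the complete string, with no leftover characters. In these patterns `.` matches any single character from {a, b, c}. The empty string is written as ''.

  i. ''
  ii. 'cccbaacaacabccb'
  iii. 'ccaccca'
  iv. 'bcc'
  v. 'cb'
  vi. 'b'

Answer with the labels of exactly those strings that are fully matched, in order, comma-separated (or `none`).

i, vi

i → match
ii → no match
iii → no match
iv → no match
v → no match
vi → match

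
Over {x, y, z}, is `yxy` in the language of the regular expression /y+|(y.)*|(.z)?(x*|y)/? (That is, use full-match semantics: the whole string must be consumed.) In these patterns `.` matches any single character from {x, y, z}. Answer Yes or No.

No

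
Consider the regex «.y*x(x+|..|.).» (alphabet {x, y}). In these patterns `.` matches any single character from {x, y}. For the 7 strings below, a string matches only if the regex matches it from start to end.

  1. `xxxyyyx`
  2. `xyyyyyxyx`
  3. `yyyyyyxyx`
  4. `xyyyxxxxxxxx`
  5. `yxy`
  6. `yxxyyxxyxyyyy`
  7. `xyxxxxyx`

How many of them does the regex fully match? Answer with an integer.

1. `xxxyyyx` → no match
2. `xyyyyyxyx` → match
3. `yyyyyyxyx` → match
4. `xyyyxxxxxxxx` → match
5. `yxy` → no match
6 → no match
7. `xyxxxxyx` → no match
Total matched: 3

3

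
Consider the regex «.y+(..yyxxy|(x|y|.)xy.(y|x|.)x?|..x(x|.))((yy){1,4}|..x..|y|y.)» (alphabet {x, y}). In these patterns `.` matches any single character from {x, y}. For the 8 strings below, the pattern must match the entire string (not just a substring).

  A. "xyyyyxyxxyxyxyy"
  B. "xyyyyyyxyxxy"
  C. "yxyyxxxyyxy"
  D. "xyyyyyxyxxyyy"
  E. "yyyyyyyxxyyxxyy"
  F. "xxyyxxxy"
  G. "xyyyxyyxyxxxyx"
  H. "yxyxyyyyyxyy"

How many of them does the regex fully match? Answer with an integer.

A → no match
B → match
C → no match
D → no match
E → match
F → no match
G → no match
H → no match
Total matched: 2

2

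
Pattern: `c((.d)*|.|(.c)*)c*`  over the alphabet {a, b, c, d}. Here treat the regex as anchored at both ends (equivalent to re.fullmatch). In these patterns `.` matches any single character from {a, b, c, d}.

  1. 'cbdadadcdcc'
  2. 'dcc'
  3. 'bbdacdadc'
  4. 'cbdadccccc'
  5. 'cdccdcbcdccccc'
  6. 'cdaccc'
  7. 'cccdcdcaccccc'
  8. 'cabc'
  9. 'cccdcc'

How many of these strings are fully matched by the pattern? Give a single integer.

1 → match
2 → no match — must start with 'c'
3 → no match — must start with 'c'
4 → match
5 → no match
6 → no match
7 → match
8 → no match
9 → match
Total matched: 4

4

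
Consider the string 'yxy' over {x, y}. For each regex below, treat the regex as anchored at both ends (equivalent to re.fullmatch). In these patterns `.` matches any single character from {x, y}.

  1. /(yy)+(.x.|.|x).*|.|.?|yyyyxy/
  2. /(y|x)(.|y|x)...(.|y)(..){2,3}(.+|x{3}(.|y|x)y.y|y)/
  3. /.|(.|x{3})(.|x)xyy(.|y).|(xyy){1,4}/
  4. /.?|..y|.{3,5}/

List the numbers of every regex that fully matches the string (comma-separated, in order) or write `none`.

1 → no match
2 → no match
3 → no match
4 → match

4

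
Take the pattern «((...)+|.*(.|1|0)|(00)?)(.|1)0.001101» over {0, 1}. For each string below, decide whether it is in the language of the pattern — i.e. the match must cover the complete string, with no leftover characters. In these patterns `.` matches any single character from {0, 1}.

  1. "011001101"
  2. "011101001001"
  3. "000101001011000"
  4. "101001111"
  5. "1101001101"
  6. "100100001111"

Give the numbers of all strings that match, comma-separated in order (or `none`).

1 → no match
2 → no match — must end with "001101"
3 → no match — must end with "001101"
4 → no match — must end with "001101"
5 → match
6 → no match — must end with "001101"

5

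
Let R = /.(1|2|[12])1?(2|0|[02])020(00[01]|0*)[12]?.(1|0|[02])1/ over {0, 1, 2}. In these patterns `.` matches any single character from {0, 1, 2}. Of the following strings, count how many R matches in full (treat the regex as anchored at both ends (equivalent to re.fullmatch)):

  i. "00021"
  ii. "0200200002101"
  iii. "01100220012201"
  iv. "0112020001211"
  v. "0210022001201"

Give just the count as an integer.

i → no match
ii → match
iii → no match
iv → match
v → no match
Total matched: 2

2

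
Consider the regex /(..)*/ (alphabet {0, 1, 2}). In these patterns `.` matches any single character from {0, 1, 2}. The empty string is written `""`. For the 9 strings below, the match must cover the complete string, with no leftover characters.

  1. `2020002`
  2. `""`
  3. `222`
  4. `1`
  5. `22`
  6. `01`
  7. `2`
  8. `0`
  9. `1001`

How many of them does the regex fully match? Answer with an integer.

1. `2020002` → no match
2. `""` → match
3. `222` → no match
4. `1` → no match
5. `22` → match
6. `01` → match
7. `2` → no match
8. `0` → no match
9. `1001` → match
Total matched: 4

4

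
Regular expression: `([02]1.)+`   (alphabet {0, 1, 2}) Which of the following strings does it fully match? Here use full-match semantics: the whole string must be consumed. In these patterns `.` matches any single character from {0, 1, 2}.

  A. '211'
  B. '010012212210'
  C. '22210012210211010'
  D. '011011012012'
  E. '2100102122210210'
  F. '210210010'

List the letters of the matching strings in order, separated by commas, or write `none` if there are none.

A, B, D, F

A → match
B → match
C → no match
D → match
E → no match
F → match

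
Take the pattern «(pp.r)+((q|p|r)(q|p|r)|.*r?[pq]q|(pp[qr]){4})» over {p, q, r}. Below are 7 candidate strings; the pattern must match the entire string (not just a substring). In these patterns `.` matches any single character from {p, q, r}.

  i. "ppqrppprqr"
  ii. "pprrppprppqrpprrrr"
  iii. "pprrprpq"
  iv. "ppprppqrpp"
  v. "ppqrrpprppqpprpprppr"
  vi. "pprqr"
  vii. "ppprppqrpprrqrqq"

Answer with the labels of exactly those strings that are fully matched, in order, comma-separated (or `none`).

i → match
ii → match
iii → match
iv → match
v → no match
vi → no match
vii → match

i, ii, iii, iv, vii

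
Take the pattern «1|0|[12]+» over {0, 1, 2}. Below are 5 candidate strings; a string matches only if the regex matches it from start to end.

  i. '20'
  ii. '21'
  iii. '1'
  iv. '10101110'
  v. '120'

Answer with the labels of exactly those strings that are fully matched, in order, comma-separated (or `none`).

ii, iii

i → no match
ii → match
iii → match
iv → no match
v → no match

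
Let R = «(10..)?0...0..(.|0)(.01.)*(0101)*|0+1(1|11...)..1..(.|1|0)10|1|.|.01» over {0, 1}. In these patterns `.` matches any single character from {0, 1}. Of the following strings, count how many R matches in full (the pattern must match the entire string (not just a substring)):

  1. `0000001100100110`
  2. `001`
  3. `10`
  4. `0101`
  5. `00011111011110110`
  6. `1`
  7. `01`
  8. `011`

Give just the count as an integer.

1 → match
2 → match
3 → no match
4 → no match
5 → match
6 → match
7 → no match
8 → no match
Total matched: 4

4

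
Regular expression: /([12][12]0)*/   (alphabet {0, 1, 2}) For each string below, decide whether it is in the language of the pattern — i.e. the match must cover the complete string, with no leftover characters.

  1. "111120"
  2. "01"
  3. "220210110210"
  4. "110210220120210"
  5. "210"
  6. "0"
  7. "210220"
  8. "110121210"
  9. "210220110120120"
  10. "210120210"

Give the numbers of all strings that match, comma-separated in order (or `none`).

3, 4, 5, 7, 9, 10

1. "111120" → no match
2. "01" → no match
3. "220210110210" → match
4 → match
5. "210" → match
6. "0" → no match
7. "210220" → match
8. "110121210" → no match
9 → match
10. "210120210" → match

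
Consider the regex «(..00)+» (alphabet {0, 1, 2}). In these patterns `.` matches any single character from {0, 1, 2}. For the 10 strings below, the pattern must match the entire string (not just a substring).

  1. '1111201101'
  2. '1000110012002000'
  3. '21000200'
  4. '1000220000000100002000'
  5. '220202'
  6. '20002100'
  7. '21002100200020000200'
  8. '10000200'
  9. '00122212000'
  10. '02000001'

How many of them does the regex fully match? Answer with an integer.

1 → no match — must end with '00'
2 → match
3 → match
4 → no match
5 → no match — must end with '00'
6 → match
7 → match
8 → match
9 → no match
10 → no match — must end with '00'
Total matched: 5

5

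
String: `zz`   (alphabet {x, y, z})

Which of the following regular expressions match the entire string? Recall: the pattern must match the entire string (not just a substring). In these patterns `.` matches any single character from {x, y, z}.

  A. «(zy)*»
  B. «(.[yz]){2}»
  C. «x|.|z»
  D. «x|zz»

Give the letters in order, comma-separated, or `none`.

A → no match
B → no match
C → no match
D → match

D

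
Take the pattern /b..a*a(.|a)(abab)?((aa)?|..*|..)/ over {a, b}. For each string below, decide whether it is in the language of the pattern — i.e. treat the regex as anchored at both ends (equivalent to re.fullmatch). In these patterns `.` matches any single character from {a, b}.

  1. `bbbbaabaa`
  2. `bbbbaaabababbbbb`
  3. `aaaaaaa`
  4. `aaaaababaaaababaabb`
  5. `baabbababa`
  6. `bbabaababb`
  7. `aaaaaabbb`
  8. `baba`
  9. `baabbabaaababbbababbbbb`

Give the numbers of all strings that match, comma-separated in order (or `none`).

none

1. `bbbbaabaa` → no match
2 → no match
3. `aaaaaaa` → no match — must start with `b`
4 → no match — must start with `b`
5. `baabbababa` → no match
6. `bbabaababb` → no match
7. `aaaaaabbb` → no match — must start with `b`
8. `baba` → no match
9 → no match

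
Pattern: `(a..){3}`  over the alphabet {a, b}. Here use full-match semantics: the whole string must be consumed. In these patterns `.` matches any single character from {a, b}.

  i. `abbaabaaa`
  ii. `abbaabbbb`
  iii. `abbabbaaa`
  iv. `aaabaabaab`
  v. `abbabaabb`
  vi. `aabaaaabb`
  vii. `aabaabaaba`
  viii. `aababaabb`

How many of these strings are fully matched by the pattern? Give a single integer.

i → match
ii → no match
iii → match
iv → no match
v → match
vi → match
vii → no match
viii → match
Total matched: 5

5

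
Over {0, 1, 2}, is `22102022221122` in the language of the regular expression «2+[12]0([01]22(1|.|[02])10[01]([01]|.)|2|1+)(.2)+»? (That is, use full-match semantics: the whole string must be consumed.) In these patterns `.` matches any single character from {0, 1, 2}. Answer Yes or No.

No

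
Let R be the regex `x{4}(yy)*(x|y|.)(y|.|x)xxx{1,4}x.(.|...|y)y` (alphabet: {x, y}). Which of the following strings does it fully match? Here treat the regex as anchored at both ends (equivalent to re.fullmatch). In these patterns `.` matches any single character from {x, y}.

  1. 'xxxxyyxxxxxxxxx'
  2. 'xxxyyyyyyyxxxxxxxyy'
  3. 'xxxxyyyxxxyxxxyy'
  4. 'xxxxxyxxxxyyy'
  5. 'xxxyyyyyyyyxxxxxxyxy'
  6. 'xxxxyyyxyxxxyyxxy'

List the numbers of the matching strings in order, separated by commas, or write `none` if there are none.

1 → no match — must end with 'y'
2 → no match
3 → no match
4 → match
5 → no match
6 → no match

4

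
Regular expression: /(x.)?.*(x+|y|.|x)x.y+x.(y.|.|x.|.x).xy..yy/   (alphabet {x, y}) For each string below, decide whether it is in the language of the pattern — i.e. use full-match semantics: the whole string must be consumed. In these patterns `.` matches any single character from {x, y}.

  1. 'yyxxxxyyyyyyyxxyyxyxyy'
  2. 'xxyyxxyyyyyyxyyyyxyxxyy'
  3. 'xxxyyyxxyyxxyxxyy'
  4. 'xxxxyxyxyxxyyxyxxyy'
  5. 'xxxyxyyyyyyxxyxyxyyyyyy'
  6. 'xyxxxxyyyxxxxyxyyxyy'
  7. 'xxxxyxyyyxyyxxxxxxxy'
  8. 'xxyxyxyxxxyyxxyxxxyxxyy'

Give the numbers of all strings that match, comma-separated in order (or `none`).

1 → no match
2 → match
3 → match
4 → no match
5 → no match
6 → match
7 → no match — must end with 'yy'
8 → match

2, 3, 6, 8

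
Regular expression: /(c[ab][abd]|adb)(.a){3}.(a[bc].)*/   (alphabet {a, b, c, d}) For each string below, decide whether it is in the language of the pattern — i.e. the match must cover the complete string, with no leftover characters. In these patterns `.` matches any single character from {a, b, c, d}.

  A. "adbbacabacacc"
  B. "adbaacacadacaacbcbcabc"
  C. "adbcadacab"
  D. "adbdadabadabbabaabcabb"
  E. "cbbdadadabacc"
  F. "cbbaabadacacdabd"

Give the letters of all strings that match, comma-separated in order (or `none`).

A → match
B → no match
C. "adbcadacab" → match
D → match
E → match
F → match

A, C, D, E, F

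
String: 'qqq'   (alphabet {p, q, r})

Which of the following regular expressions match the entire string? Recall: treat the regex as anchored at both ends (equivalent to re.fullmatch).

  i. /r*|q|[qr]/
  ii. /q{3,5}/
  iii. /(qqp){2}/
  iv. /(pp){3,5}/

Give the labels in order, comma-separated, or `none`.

ii

i → no match
ii → match
iii → no match — must start with 'qqp'
iv → no match — must start with 'pp'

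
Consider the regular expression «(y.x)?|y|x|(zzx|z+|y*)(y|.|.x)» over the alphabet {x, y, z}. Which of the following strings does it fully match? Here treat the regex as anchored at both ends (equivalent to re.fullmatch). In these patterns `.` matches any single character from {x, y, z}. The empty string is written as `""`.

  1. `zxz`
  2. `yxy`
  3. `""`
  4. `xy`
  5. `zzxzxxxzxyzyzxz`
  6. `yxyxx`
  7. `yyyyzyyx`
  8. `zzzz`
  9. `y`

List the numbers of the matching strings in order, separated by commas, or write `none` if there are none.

3, 8, 9

1 → no match
2 → no match
3 → match
4 → no match
5 → no match
6 → no match
7 → no match
8 → match
9 → match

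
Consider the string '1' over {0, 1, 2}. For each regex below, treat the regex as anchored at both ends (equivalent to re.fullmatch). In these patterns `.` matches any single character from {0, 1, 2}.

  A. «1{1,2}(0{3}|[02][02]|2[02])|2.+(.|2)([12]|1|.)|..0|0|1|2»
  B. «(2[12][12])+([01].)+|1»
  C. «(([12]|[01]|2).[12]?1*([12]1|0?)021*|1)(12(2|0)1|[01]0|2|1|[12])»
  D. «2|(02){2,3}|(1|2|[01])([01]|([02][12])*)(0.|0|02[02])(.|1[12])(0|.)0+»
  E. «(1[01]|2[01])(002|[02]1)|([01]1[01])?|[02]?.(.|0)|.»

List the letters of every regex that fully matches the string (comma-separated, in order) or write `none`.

A → match
B → match
C → no match
D → no match
E → match

A, B, E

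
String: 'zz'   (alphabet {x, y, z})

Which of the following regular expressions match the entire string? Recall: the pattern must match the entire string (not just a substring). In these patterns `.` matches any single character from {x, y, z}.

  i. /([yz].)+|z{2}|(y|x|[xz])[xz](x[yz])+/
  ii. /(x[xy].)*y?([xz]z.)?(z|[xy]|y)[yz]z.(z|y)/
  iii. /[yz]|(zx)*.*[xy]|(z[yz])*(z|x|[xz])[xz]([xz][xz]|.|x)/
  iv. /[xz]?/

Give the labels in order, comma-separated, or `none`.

i → match
ii → no match
iii → no match
iv → no match

i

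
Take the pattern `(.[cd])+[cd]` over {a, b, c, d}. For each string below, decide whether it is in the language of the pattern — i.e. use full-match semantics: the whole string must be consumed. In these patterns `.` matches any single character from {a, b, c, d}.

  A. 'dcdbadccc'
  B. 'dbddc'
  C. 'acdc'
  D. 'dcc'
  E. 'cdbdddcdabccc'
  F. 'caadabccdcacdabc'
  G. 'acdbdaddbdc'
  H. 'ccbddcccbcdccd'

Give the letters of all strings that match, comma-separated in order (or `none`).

A → no match
B → no match
C → no match
D → match
E → no match
F → no match
G → no match
H → no match

D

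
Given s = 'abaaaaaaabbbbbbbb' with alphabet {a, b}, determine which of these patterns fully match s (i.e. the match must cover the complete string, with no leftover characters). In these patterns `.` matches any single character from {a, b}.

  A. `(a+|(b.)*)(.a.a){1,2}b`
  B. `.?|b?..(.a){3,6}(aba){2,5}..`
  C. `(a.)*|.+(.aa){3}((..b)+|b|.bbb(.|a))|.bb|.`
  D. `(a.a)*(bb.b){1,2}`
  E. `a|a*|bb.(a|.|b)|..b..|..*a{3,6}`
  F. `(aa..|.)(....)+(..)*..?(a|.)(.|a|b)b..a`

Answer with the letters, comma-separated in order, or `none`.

A → no match — must end with 'ab'
B → no match
C → no match
D → match
E → no match
F → no match — must end with 'a'

D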